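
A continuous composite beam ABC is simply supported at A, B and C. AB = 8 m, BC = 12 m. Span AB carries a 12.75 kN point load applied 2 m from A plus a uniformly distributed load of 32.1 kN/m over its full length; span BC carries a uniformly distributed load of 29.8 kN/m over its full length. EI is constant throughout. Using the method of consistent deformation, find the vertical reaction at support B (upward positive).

R_B = 399.8 kN

Insert a hinge at B; M_B is the redundant, and each span becomes simply supported.
End slopes at the hinge B, treating each span as simply supported:
  span AB: point load 12.75 at a = 2: Pab(L + a)/(6LEI) = 31.88/EI
  span AB: UDL 32.1: wL³/(24EI) = 684.8/EI
  span BC: UDL 29.8: wL³/(24EI) = 2146/EI
  relative rotation θ_0 = (716.7 + 2146)/EI = 2862/EI
A unit hogging moment at B produces rotation L₁/(3EI) + L₂/(3EI) = 6.667/EI.
Slope continuity at B: θ_0 = M_B·6.667/EI, so M_B = 2862/6.667 = 429.3 kN·m (hogging).
Span AB, ΣM about A with M_B applied at B: R_B^{AB}·8 = 1053 + 429.3, so R_B^{AB} = 185.3 kN and R_A = 269.6 − 185.3 = 84.29 kN.
Span BC, ΣM about C: R_B^{BC}·12 = 2146 + 429.3, so R_B^{BC} = 214.6 kN and R_C = 357.6 − 214.6 = 143 kN.
R_B = 185.3 + 214.6 = 399.8 kN.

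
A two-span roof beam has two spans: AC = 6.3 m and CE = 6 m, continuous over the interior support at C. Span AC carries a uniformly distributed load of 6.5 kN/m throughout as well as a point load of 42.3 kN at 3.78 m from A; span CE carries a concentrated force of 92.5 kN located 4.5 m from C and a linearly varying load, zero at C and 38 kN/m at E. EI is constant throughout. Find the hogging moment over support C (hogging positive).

Take M_C as the redundant. Released structure: two simple spans AC and CE with a hinge at C.
End slopes at the hinge C, treating each span as simply supported:
  span AC: UDL 6.5: wL³/(24EI) = 67.72/EI
  span AC: point load 42.3 at a = 3.78: Pab(L + a)/(6LEI) = 107.4/EI
  span CE: point load 92.5 at a = 4.5: Pab(L + b)/(6LEI) = 130.1/EI
  span CE: triangular load, peak 38: 7w₀L³/(360EI) = 159.6/EI
  relative rotation θ_0 = (175.2 + 289.7)/EI = 464.8/EI
A unit hogging moment at C produces rotation L₁/(3EI) + L₂/(3EI) = 4.1/EI.
Slope continuity at C: θ_0 = M_C·4.1/EI, so M_C = 464.8/4.1 = 113.4 kN·m (hogging).

M_C = 113.4 kN·m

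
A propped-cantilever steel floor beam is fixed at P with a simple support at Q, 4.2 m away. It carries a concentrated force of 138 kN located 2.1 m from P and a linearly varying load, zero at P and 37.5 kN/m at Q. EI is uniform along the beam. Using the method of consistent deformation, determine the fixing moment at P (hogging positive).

Choose R_Q as the redundant. The primary structure is the cantilever fixed at P.
Primary-structure tip deflection at Q by superposition:
  point load 138 at a = 2.1: Pa²(3L − a)/(6EI) = 1065/EI
  triangular load, peak 37.5 at the free end: 11w₀L⁴/(120EI) = 1070/EI
  δ_0 = 2135/EI
Tip deflection under a unit load at Q: L³/(3EI) = 24.7/EI.
The prop prevents deflection at Q: R_Q = δ_0/δ_{QQ} = 2135/24.7 = 86.44 kN.
Moment equilibrium about P: M_P = Σ(load moments about P) − R_Q·L = 510.3 − 86.44×4.2 = 147.3 kN·m.

M_P = 147.3 kN·m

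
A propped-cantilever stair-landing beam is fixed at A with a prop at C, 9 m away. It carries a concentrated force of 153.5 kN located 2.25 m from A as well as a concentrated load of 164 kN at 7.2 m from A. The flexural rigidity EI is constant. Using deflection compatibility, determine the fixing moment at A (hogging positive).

Release the roller at C. Primary structure: cantilever fixed at A.
Primary-structure tip deflection at C by superposition:
  point load 153.5 at a = 2.25: Pa²(3L − a)/(6EI) = 3206/EI
  point load 164 at a = 7.2: Pa²(3L − a)/(6EI) = 28056/EI
  δ_0 = 31261/EI
Flexibility coefficient — unit upward force at C: δ_{CC} = L³/(3EI) = 243/EI.
Compatibility at C: δ_0 − R_C·δ_{CC} = 0, so R_C = 31261/243 = 128.6 kN.
Moment equilibrium about A: M_A = Σ(load moments about A) − R_C·L = 1526 − 128.6×9 = 368.3 kN·m.

M_A = 368.3 kN·m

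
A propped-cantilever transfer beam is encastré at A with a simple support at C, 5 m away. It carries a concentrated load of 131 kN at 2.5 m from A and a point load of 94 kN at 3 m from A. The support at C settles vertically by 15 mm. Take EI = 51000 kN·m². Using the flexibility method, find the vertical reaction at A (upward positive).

Choose R_C as the redundant. The primary structure is the cantilever fixed at A.
Deflection at C on the released cantilever, summing each load's contribution:
  point load 131 at a = 2.5: Pa²(3L − a)/(6EI) = 1706/EI
  point load 94 at a = 3: Pa²(3L − a)/(6EI) = 1692/EI
  δ_0 = 3398/EI
Flexibility coefficient — unit upward force at C: δ_{CC} = L³/(3EI) = 41.67/EI.
With EI = 51000 kN·m²: δ_0 = 0.066622 m and δ_{CC} = 0.000817 m/kN.
Compatibility — the beam at C must follow the support down by 0.015 m: δ_0 − R_C·δ_{CC} = 0.015, so R_C = (0.066622 − 0.015)/0.000817 = 63.19 kN.
Vertical equilibrium: R_A = ΣP − R_C = 225 − 63.19 = 161.8 kN.

R_A = 161.8 kN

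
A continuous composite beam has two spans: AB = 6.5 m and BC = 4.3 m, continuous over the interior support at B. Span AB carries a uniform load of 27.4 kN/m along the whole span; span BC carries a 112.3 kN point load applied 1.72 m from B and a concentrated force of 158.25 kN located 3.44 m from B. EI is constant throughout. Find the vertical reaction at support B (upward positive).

R_B = 246 kN

Insert a hinge at B; M_B is the redundant, and each span becomes simply supported.
Rotations at B on the released spans (each span's end-slope, ×1/EI):
  span AB: UDL 27.4: wL³/(24EI) = 313.5/EI
  span BC: point load 112.3 at a = 1.72: Pab(L + b)/(6LEI) = 132.9/EI
  span BC: point load 158.25 at a = 3.44: Pab(L + b)/(6LEI) = 93.63/EI
  relative rotation θ_0 = (313.5 + 226.5)/EI = 540.1/EI
A unit hogging moment at B produces rotation L₁/(3EI) + L₂/(3EI) = 3.6/EI.
Slope continuity at B: θ_0 = M_B·3.6/EI, so M_B = 540.1/3.6 = 150 kN·m (hogging).
Span AB, ΣM about A with M_B applied at B: R_B^{AB}·6.5 = 578.8 + 150, so R_B^{AB} = 112.1 kN and R_A = 178.1 − 112.1 = 65.97 kN.
Span BC, ΣM about C: R_B^{BC}·4.3 = 425.8 + 150, so R_B^{BC} = 133.9 kN and R_C = 270.6 − 133.9 = 136.6 kN.
R_B = 112.1 + 133.9 = 246 kN.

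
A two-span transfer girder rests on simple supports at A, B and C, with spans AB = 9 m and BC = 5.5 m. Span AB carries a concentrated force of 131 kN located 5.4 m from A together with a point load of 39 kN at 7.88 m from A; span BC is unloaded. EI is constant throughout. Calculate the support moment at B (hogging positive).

Insert a hinge at B; M_B is the redundant, and each span becomes simply supported.
Rotations at B on the released spans (each span's end-slope, ×1/EI):
  span AB: point load 131 at a = 5.4: Pab(L + a)/(6LEI) = 679.1/EI
  span AB: point load 39 at a = 7.88: Pab(L + a)/(6LEI) = 107.6/EI
  relative rotation θ_0 = (786.7 + 0)/EI = 786.7/EI
A unit hogging moment at B produces rotation L₁/(3EI) + L₂/(3EI) = 4.833/EI.
Slope continuity at B: θ_0 = M_B·4.833/EI, so M_B = 786.7/4.833 = 162.8 kN·m (hogging).

M_B = 162.8 kN·m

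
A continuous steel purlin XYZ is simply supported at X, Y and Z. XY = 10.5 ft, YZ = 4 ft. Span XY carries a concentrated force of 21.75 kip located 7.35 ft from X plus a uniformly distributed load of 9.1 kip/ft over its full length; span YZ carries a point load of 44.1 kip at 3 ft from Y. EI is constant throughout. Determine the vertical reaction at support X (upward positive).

R_X = 42.3 kip

Release continuity at Y by inserting a hinge; the redundant is the internal moment M_Y. The primary structure is two simply-supported spans XY and YZ.
End slopes at the hinge Y, treating each span as simply supported:
  span XY: point load 21.75 at a = 7.35: Pab(L + a)/(6LEI) = 142.7/EI
  span XY: UDL 9.1: wL³/(24EI) = 438.9/EI
  span YZ: point load 44.1 at a = 3: Pab(L + b)/(6LEI) = 27.56/EI
  relative rotation θ_0 = (581.6 + 27.56)/EI = 609.2/EI
A unit hogging moment at Y produces rotation L₁/(3EI) + L₂/(3EI) = 4.833/EI.
Slope continuity at Y: θ_0 = M_Y·4.833/EI, so M_Y = 609.2/4.833 = 126 kip·ft (hogging).
Span XY, ΣM about X with M_Y applied at Y: R_Y^{XY}·10.5 = 661.5 + 126, so R_Y^{XY} = 75 kip and R_X = 117.3 − 75 = 42.3 kip.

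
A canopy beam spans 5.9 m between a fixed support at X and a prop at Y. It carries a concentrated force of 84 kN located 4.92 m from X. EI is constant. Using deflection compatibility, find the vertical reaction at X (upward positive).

R_X = 20.74 kN

Take the reaction at Y as the redundant and release it; the primary structure is a cantilever fixed at X.
Free-end deflection of the primary structure under the applied loading (downward +):
  point load 84 at a = 4.92: Pa²(3L − a)/(6EI) = 4331/EI
Tip deflection under a unit load at Y: L³/(3EI) = 68.46/EI.
The prop prevents deflection at Y: R_Y = δ_0/δ_{YY} = 4331/68.46 = 63.26 kN.
Vertical equilibrium: R_X = ΣP − R_Y = 84 − 63.26 = 20.74 kN.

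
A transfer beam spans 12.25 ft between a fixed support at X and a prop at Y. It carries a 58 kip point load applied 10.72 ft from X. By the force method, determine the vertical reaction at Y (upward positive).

R_Y = 47.19 kip

Choose R_Y as the redundant. The primary structure is the cantilever fixed at X.
Primary-structure tip deflection at Y by superposition:
  point load 58 at a = 10.72: Pa²(3L − a)/(6EI) = 28916/EI
Tip deflection under a unit load at Y: L³/(3EI) = 612.8/EI.
The prop prevents deflection at Y: R_Y = δ_0/δ_{YY} = 28916/612.8 = 47.19 kip.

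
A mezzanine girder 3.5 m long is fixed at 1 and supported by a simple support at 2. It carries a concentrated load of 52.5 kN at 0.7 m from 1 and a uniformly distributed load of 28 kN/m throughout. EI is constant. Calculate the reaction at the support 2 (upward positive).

R_2 = 39.69 kN

Remove the prop at 2; the released (primary) structure is a cantilever built in at 1.
Downward deflection at the released point 2 due to the loads:
  point load 52.5 at a = 0.7: Pa²(3L − a)/(6EI) = 42.02/EI
  UDL 28: wL⁴/(8EI) = 525.2/EI
  δ_0 = 567.2/EI
Tip deflection under a unit load at 2: L³/(3EI) = 14.29/EI.
The prop prevents deflection at 2: R_2 = δ_0/δ_{22} = 567.2/14.29 = 39.69 kN.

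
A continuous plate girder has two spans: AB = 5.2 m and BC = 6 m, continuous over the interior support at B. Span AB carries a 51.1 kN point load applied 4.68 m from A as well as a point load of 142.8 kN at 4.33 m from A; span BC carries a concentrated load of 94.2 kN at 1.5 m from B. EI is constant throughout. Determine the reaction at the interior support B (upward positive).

Insert a hinge at B; M_B is the redundant, and each span becomes simply supported.
Discontinuity in slope at B on the released structure — sum the simple-span end rotations:
  span AB: point load 51.1 at a = 4.68: Pab(L + a)/(6LEI) = 39.38/EI
  span AB: point load 142.8 at a = 4.33: Pab(L + a)/(6LEI) = 164.3/EI
  span BC: point load 94.2 at a = 1.5: Pab(L + b)/(6LEI) = 185.5/EI
  relative rotation θ_0 = (203.7 + 185.5)/EI = 389.1/EI
A unit hogging moment at B produces rotation L₁/(3EI) + L₂/(3EI) = 3.733/EI.
Compatibility: M_B·(L₁+L₂)/(3EI) = θ_0, giving M_B = 104.2 kN·m (hogging).
Span AB, ΣM about A with M_B applied at B: R_B^{AB}·5.2 = 857.5 + 104.2, so R_B^{AB} = 184.9 kN and R_A = 193.9 − 184.9 = 8.956 kN.
Span BC, ΣM about C: R_B^{BC}·6 = 423.9 + 104.2, so R_B^{BC} = 88.02 kN and R_C = 94.2 − 88.02 = 6.177 kN.
R_B = 184.9 + 88.02 = 273 kN.

R_B = 273 kN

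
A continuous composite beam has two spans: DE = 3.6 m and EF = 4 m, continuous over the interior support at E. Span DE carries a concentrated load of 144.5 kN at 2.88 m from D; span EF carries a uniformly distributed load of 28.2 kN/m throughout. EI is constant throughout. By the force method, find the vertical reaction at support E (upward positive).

R_E = 206.4 kN

Release continuity at E by inserting a hinge; the redundant is the internal moment M_E. The primary structure is two simply-supported spans DE and EF.
Discontinuity in slope at E on the released structure — sum the simple-span end rotations:
  span DE: point load 144.5 at a = 2.88: Pab(L + a)/(6LEI) = 89.89/EI
  span EF: UDL 28.2: wL³/(24EI) = 75.2/EI
  relative rotation θ_0 = (89.89 + 75.2)/EI = 165.1/EI
A unit hogging moment at E produces rotation L₁/(3EI) + L₂/(3EI) = 2.533/EI.
Compatibility: M_E·(L₁+L₂)/(3EI) = θ_0, giving M_E = 65.17 kN·m (hogging).
Span DE, ΣM about D with M_E applied at E: R_E^{DE}·3.6 = 416.2 + 65.17, so R_E^{DE} = 133.7 kN and R_D = 144.5 − 133.7 = 10.8 kN.
Span EF, ΣM about F: R_E^{EF}·4 = 225.6 + 65.17, so R_E^{EF} = 72.69 kN and R_F = 112.8 − 72.69 = 40.11 kN.
R_E = 133.7 + 72.69 = 206.4 kN.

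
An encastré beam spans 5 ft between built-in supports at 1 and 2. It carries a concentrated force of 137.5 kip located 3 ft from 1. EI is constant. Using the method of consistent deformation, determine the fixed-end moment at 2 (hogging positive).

M_2 = 99 kip·ft

Take the two fixed-end moments M_1, M_2 as redundants; the released structure is the simple span 12.
On the primary (simply-supported) span, the end slopes from the loading are:
  at 1: point load 137.5 at a = 3: Pab(L + b)/(6LEI) = 192.5/EI
  at 2: point load 137.5 at a = 3: Pab(L + a)/(6LEI) = 220/EI
  θ_10 = 192.5/EI,  θ_20 = 220/EI
Flexibility coefficients: a unit moment at one end gives L/(3EI) there and L/(6EI) at the far end, so f₁₁ = f₂₂ = 1.667/EI and f₁₂ = f₂₁ = 0.8333/EI.
Compatibility — zero rotation at each built-in end:
  1.667 M_1 + 0.8333 M_2 = 192.5
  0.8333 M_1 + 1.667 M_2 = 220
Solving the pair gives M_1 = 66 kip·ft and M_2 = 99 kip·ft (hogging).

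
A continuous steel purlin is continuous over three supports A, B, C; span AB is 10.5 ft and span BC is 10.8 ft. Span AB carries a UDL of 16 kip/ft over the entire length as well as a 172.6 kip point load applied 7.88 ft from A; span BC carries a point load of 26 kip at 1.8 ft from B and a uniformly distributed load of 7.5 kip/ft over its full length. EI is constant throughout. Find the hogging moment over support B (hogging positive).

M_B = 328.7 kip·ft

Take M_B as the redundant. Released structure: two simple spans AB and BC with a hinge at B.
Rotations at B on the released spans (each span's end-slope, ×1/EI):
  span AB: UDL 16: wL³/(24EI) = 771.8/EI
  span AB: point load 172.6 at a = 7.88: Pab(L + a)/(6LEI) = 1040/EI
  span BC: point load 26 at a = 1.8: Pab(L + b)/(6LEI) = 128.7/EI
  span BC: UDL 7.5: wL³/(24EI) = 393.7/EI
  relative rotation θ_0 = (1811 + 522.4)/EI = 2334/EI
A unit hogging moment at B produces rotation L₁/(3EI) + L₂/(3EI) = 7.1/EI.
Compatibility: M_B·(L₁+L₂)/(3EI) = θ_0, giving M_B = 328.7 kip·ft (hogging).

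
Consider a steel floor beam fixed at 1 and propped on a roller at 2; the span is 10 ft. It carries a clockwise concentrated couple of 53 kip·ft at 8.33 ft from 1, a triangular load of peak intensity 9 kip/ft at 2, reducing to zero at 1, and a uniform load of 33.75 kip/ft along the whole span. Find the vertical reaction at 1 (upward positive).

Release the roller at 2. Primary structure: cantilever fixed at 1.
Downward deflection at the released point 2 due to the loads:
  clockwise couple 53 at a = 8.33: M₀a(2L − a)/(2EI) = 2576/EI
  triangular load, peak 9 at the free end: 11w₀L⁴/(120EI) = 8250/EI
  UDL 33.75: wL⁴/(8EI) = 42188/EI
  δ_0 = 53014/EI
Tip deflection under a unit load at 2: L³/(3EI) = 333.3/EI.
The prop prevents deflection at 2: R_2 = δ_0/δ_{22} = 53014/333.3 = 159 kip.
Vertical equilibrium: R_1 = ΣP − R_2 = 382.5 − 159 = 223.5 kip.

R_1 = 223.5 kip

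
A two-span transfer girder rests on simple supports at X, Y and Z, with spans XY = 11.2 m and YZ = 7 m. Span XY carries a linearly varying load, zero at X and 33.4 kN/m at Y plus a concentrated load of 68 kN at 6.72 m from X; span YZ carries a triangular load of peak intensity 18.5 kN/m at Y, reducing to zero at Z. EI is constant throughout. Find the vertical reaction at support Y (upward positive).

R_Y = 274.8 kN

Take M_Y as the redundant. Released structure: two simple spans XY and YZ with a hinge at Y.
End slopes at the hinge Y, treating each span as simply supported:
  span XY: triangular load, peak 33.4: w₀L³/(45EI) = 1043/EI
  span XY: point load 68 at a = 6.72: Pab(L + a)/(6LEI) = 545.9/EI
  span YZ: triangular load, peak 18.5: w₀L³/(45EI) = 141/EI
  relative rotation θ_0 = (1589 + 141)/EI = 1730/EI
A unit hogging moment at Y produces rotation L₁/(3EI) + L₂/(3EI) = 6.067/EI.
Compatibility: M_Y·(L₁+L₂)/(3EI) = θ_0, giving M_Y = 285.1 kN·m (hogging).
Span XY, ΣM about X with M_Y applied at Y: R_Y^{XY}·11.2 = 1854 + 285.1, so R_Y^{XY} = 190.9 kN and R_X = 255 − 190.9 = 64.09 kN.
Span YZ, ΣM about Z: R_Y^{YZ}·7 = 302.2 + 285.1, so R_Y^{YZ} = 83.9 kN and R_Z = 64.75 − 83.9 = -19.15 kN.
R_Y = 190.9 + 83.9 = 274.8 kN.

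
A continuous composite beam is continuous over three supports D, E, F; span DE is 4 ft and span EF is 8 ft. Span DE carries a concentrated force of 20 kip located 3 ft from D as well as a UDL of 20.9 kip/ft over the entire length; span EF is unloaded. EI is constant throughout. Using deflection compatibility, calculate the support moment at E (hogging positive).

M_E = 18.31 kip·ft

Take M_E as the redundant. Released structure: two simple spans DE and EF with a hinge at E.
Rotations at E on the released spans (each span's end-slope, ×1/EI):
  span DE: point load 20 at a = 3: Pab(L + a)/(6LEI) = 17.5/EI
  span DE: UDL 20.9: wL³/(24EI) = 55.73/EI
  relative rotation θ_0 = (73.23 + 0)/EI = 73.23/EI
A unit hogging moment at E produces rotation L₁/(3EI) + L₂/(3EI) = 4/EI.
Slope continuity at E: θ_0 = M_E·4/EI, so M_E = 73.23/4 = 18.31 kip·ft (hogging).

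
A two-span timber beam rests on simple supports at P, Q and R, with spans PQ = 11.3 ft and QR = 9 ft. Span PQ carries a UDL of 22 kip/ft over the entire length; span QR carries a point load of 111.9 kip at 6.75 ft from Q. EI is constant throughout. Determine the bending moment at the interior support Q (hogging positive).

Release continuity at Q by inserting a hinge; the redundant is the internal moment M_Q. The primary structure is two simply-supported spans PQ and QR.
Rotations at Q on the released spans (each span's end-slope, ×1/EI):
  span PQ: UDL 22: wL³/(24EI) = 1323/EI
  span QR: point load 111.9 at a = 6.75: Pab(L + b)/(6LEI) = 354.1/EI
  relative rotation θ_0 = (1323 + 354.1)/EI = 1677/EI
A unit hogging moment at Q produces rotation L₁/(3EI) + L₂/(3EI) = 6.767/EI.
Compatibility: M_Q·(L₁+L₂)/(3EI) = θ_0, giving M_Q = 247.8 kip·ft (hogging).

M_Q = 247.8 kip·ft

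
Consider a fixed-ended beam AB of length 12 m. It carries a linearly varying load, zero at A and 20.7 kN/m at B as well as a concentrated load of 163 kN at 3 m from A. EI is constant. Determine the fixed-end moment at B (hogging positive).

M_B = 240.7 kN·m

Release both end moments; the primary structure is a simply-supported span AB with redundants M_A and M_B.
Simple-span end rotations at A and B under the given loads:
  at A: triangular load, peak 20.7: 7w₀L³/(360EI) = 695.5/EI
  at B: triangular load, peak 20.7: w₀L³/(45EI) = 794.9/EI
  at A: point load 163 at a = 3: Pab(L + b)/(6LEI) = 1284/EI
  at B: point load 163 at a = 3: Pab(L + a)/(6LEI) = 916.9/EI
  θ_A0 = 1979/EI,  θ_B0 = 1712/EI
Flexibility coefficients: a unit moment at one end gives L/(3EI) there and L/(6EI) at the far end, so f₁₁ = f₂₂ = 4/EI and f₁₂ = f₂₁ = 2/EI.
Compatibility — zero rotation at each built-in end:
  4 M_A + 2 M_B = 1979
  2 M_A + 4 M_B = 1712
Solving the pair gives M_A = 374.4 kN·m and M_B = 240.7 kN·m (hogging).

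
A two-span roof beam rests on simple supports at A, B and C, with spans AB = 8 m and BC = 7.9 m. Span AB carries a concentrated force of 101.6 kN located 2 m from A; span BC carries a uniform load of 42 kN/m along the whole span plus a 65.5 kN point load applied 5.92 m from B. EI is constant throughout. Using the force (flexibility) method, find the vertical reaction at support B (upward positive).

R_B = 268.3 kN

Release continuity at B by inserting a hinge; the redundant is the internal moment M_B. The primary structure is two simply-supported spans AB and BC.
Rotations at B on the released spans (each span's end-slope, ×1/EI):
  span AB: point load 101.6 at a = 2: Pab(L + a)/(6LEI) = 254/EI
  span BC: UDL 42: wL³/(24EI) = 862.8/EI
  span BC: point load 65.5 at a = 5.92: Pab(L + b)/(6LEI) = 160/EI
  relative rotation θ_0 = (254 + 1023)/EI = 1277/EI
A unit hogging moment at B produces rotation L₁/(3EI) + L₂/(3EI) = 5.3/EI.
Compatibility: M_B·(L₁+L₂)/(3EI) = θ_0, giving M_B = 240.9 kN·m (hogging).
Span AB, ΣM about A with M_B applied at B: R_B^{AB}·8 = 203.2 + 240.9, so R_B^{AB} = 55.51 kN and R_A = 101.6 − 55.51 = 46.09 kN.
Span BC, ΣM about C: R_B^{BC}·7.9 = 1440 + 240.9, so R_B^{BC} = 212.8 kN and R_C = 397.3 − 212.8 = 184.5 kN.
R_B = 55.51 + 212.8 = 268.3 kN.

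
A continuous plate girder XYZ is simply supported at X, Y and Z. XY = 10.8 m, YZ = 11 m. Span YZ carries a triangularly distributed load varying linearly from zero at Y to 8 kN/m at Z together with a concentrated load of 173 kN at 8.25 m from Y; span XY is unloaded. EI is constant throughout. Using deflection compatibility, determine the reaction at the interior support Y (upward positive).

Release continuity at Y by inserting a hinge; the redundant is the internal moment M_Y. The primary structure is two simply-supported spans XY and YZ.
Discontinuity in slope at Y on the released structure — sum the simple-span end rotations:
  span YZ: triangular load, peak 8: 7w₀L³/(360EI) = 207/EI
  span YZ: point load 173 at a = 8.25: Pab(L + b)/(6LEI) = 817.7/EI
  relative rotation θ_0 = (0 + 1025)/EI = 1025/EI
A unit hogging moment at Y produces rotation L₁/(3EI) + L₂/(3EI) = 7.267/EI.
Slope continuity at Y: θ_0 = M_Y·7.267/EI, so M_Y = 1025/7.267 = 141 kN·m (hogging).
Span XY, ΣM about X with M_Y applied at Y: R_Y^{XY}·10.8 = 0 + 141, so R_Y^{XY} = 13.06 kN and R_X = 0 − 13.06 = -13.06 kN.
Span YZ, ΣM about Z: R_Y^{YZ}·11 = 637.1 + 141, so R_Y^{YZ} = 70.74 kN and R_Z = 217 − 70.74 = 146.3 kN.
R_Y = 13.06 + 70.74 = 83.79 kN.

R_Y = 83.79 kN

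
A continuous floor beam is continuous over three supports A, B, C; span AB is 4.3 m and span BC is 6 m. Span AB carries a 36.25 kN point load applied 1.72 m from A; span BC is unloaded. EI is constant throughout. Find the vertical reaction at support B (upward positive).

Release continuity at B by inserting a hinge; the redundant is the internal moment M_B. The primary structure is two simply-supported spans AB and BC.
Discontinuity in slope at B on the released structure — sum the simple-span end rotations:
  span AB: point load 36.25 at a = 1.72: Pab(L + a)/(6LEI) = 37.53/EI
  relative rotation θ_0 = (37.53 + 0)/EI = 37.53/EI
A unit hogging moment at B produces rotation L₁/(3EI) + L₂/(3EI) = 3.433/EI.
Compatibility: M_B·(L₁+L₂)/(3EI) = θ_0, giving M_B = 10.93 kN·m (hogging).
Span AB, ΣM about A with M_B applied at B: R_B^{AB}·4.3 = 62.35 + 10.93, so R_B^{AB} = 17.04 kN and R_A = 36.25 − 17.04 = 19.21 kN.
Span BC, ΣM about C: R_B^{BC}·6 = 0 + 10.93, so R_B^{BC} = 1.822 kN and R_C = 0 − 1.822 = -1.822 kN.
R_B = 17.04 + 1.822 = 18.86 kN.

R_B = 18.86 kN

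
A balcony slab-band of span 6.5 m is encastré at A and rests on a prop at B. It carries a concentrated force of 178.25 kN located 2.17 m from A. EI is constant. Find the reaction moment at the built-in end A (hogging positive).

Remove the prop at B; the released (primary) structure is a cantilever built in at A.
Downward deflection at the released point B due to the loads:
  point load 178.25 at a = 2.17: Pa²(3L − a)/(6EI) = 2424/EI
Flexibility coefficient — unit upward force at B: δ_{BB} = L³/(3EI) = 91.54/EI.
Compatibility at B: δ_0 − R_B·δ_{BB} = 0, so R_B = 2424/91.54 = 26.48 kN.
Moment equilibrium about A: M_A = Σ(load moments about A) − R_B·L = 386.8 − 26.48×6.5 = 214.7 kN·m.

M_A = 214.7 kN·m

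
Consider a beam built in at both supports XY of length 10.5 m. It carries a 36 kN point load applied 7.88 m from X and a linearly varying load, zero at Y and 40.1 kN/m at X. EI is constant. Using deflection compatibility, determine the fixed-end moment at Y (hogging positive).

Take the two fixed-end moments M_X, M_Y as redundants; the released structure is the simple span XY.
End rotations of the released simple span under the applied load (×1/EI):
  at X: point load 36 at a = 7.88: Pab(L + b)/(6LEI) = 154.8/EI
  at Y: point load 36 at a = 7.88: Pab(L + a)/(6LEI) = 216.8/EI
  at X: triangular load, peak 40.1: w₀L³/(45EI) = 1032/EI
  at Y: triangular load, peak 40.1: 7w₀L³/(360EI) = 902.6/EI
  θ_X0 = 1186/EI,  θ_Y0 = 1119/EI
Flexibility coefficients: a unit moment at one end gives L/(3EI) there and L/(6EI) at the far end, so f₁₁ = f₂₂ = 3.5/EI and f₁₂ = f₂₁ = 1.75/EI.
Compatibility — zero rotation at each built-in end:
  3.5 M_X + 1.75 M_Y = 1186
  1.75 M_X + 3.5 M_Y = 1119
Solving the pair gives M_X = 238.7 kN·m and M_Y = 200.5 kN·m (hogging).

M_Y = 200.5 kN·m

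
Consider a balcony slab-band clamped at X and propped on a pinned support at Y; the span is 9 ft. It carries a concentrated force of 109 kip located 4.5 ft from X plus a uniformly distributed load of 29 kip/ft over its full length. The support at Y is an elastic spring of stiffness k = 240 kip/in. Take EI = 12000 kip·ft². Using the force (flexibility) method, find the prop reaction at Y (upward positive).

Take the reaction at Y as the redundant and release it; the primary structure is a cantilever fixed at X.
Free-end deflection of the primary structure under the applied loading (downward +):
  point load 109 at a = 4.5: Pa²(3L − a)/(6EI) = 8277/EI
  UDL 29: wL⁴/(8EI) = 23784/EI
  δ_0 = 32061/EI
Flexibility coefficient — unit upward force at Y: δ_{YY} = L³/(3EI) = 243/EI.
With EI = 12000 kip·ft²: δ_0 = 2.6717 ft and δ_{YY} = 0.02025 ft/kip.
Compatibility — the spring shortens by R_Y/k under the reaction it provides: δ_0 − R_Y·δ_{YY} = R_Y/k. With 1/k = 1/(240×12) ft/kip = 0.000347 ft/kip, R_Y = δ_0 / (δ_{YY} + 1/k) = 2.6717 / (0.02025 + 0.000347) = 129.7 kip.

R_Y = 129.7 kip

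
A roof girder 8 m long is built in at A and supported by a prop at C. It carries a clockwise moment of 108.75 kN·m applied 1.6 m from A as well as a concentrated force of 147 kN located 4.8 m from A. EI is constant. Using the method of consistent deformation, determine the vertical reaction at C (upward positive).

Take the reaction at C as the redundant and release it; the primary structure is a cantilever fixed at A.
Free-end deflection of the primary structure under the applied loading (downward +):
  clockwise couple 108.75 at a = 1.6: M₀a(2L − a)/(2EI) = 1253/EI
  point load 147 at a = 4.8: Pa²(3L − a)/(6EI) = 10838/EI
  δ_0 = 12091/EI
Tip deflection under a unit load at C: L³/(3EI) = 170.7/EI.
Compatibility at C: δ_0 − R_C·δ_{CC} = 0, so R_C = 12091/170.7 = 70.84 kN.

R_C = 70.84 kN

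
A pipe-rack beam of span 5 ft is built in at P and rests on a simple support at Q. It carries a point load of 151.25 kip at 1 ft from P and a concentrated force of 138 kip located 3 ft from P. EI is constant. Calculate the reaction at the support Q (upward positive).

R_Q = 68.09 kip

Remove the prop at Q; the released (primary) structure is a cantilever built in at P.
Downward deflection at the released point Q due to the loads:
  point load 151.25 at a = 1: Pa²(3L − a)/(6EI) = 352.9/EI
  point load 138 at a = 3: Pa²(3L − a)/(6EI) = 2484/EI
  δ_0 = 2837/EI
Tip deflection under a unit load at Q: L³/(3EI) = 41.67/EI.
Compatibility at Q: δ_0 − R_Q·δ_{QQ} = 0, so R_Q = 2837/41.67 = 68.09 kip.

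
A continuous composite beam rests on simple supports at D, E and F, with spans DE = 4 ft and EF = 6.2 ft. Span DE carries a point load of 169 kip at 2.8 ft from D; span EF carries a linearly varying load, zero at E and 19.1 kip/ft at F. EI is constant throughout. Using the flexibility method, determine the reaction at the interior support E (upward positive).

R_E = 168.2 kip

Release continuity at E by inserting a hinge; the redundant is the internal moment M_E. The primary structure is two simply-supported spans DE and EF.
End slopes at the hinge E, treating each span as simply supported:
  span DE: point load 169 at a = 2.8: Pab(L + a)/(6LEI) = 160.9/EI
  span EF: triangular load, peak 19.1: 7w₀L³/(360EI) = 88.51/EI
  relative rotation θ_0 = (160.9 + 88.51)/EI = 249.4/EI
A unit hogging moment at E produces rotation L₁/(3EI) + L₂/(3EI) = 3.4/EI.
Compatibility: M_E·(L₁+L₂)/(3EI) = θ_0, giving M_E = 73.35 kip·ft (hogging).
Span DE, ΣM about D with M_E applied at E: R_E^{DE}·4 = 473.2 + 73.35, so R_E^{DE} = 136.6 kip and R_D = 169 − 136.6 = 32.36 kip.
Span EF, ΣM about F: R_E^{EF}·6.2 = 122.4 + 73.35, so R_E^{EF} = 31.57 kip and R_F = 59.21 − 31.57 = 27.64 kip.
R_E = 136.6 + 31.57 = 168.2 kip.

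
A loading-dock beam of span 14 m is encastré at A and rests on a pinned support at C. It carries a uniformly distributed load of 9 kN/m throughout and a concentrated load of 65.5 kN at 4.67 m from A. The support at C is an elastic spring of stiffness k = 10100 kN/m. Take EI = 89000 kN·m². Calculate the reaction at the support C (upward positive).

Remove the prop at C; the released (primary) structure is a cantilever built in at A.
Downward deflection at the released point C due to the loads:
  UDL 9: wL⁴/(8EI) = 43218/EI
  point load 65.5 at a = 4.67: Pa²(3L − a)/(6EI) = 8888/EI
  δ_0 = 52106/EI
Tip deflection under a unit load at C: L³/(3EI) = 914.7/EI.
With EI = 89000 kN·m²: δ_0 = 0.58546 m and δ_{CC} = 0.010277 m/kN.
Compatibility — the spring shortens by R_C/k under the reaction it provides: δ_0 − R_C·δ_{CC} = R_C/k. With 1/k = 0.000099 m/kN, R_C = δ_0 / (δ_{CC} + 1/k) = 0.58546 / (0.010277 + 0.000099) = 56.42 kN.

R_C = 56.42 kN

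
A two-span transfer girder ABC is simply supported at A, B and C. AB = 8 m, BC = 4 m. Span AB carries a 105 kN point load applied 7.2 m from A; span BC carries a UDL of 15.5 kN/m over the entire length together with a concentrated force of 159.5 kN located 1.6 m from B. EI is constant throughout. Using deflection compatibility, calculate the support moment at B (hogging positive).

Release continuity at B by inserting a hinge; the redundant is the internal moment M_B. The primary structure is two simply-supported spans AB and BC.
Rotations at B on the released spans (each span's end-slope, ×1/EI):
  span AB: point load 105 at a = 7.2: Pab(L + a)/(6LEI) = 191.5/EI
  span BC: UDL 15.5: wL³/(24EI) = 41.33/EI
  span BC: point load 159.5 at a = 1.6: Pab(L + b)/(6LEI) = 163.3/EI
  relative rotation θ_0 = (191.5 + 204.7)/EI = 396.2/EI
A unit hogging moment at B produces rotation L₁/(3EI) + L₂/(3EI) = 4/EI.
Slope continuity at B: θ_0 = M_B·4/EI, so M_B = 396.2/4 = 99.05 kN·m (hogging).

M_B = 99.05 kN·m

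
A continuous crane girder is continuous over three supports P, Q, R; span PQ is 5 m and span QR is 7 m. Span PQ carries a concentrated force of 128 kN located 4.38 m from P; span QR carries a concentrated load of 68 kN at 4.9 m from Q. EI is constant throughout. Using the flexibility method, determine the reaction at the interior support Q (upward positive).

Insert a hinge at Q; M_Q is the redundant, and each span becomes simply supported.
End slopes at the hinge Q, treating each span as simply supported:
  span PQ: point load 128 at a = 4.38: Pab(L + a)/(6LEI) = 108.7/EI
  span QR: point load 68 at a = 4.9: Pab(L + b)/(6LEI) = 151.6/EI
  relative rotation θ_0 = (108.7 + 151.6)/EI = 260.3/EI
A unit hogging moment at Q produces rotation L₁/(3EI) + L₂/(3EI) = 4/EI.
Compatibility: M_Q·(L₁+L₂)/(3EI) = θ_0, giving M_Q = 65.07 kN·m (hogging).
Span PQ, ΣM about P with M_Q applied at Q: R_Q^{PQ}·5 = 560.6 + 65.07, so R_Q^{PQ} = 125.1 kN and R_P = 128 − 125.1 = 2.858 kN.
Span QR, ΣM about R: R_Q^{QR}·7 = 142.8 + 65.07, so R_Q^{QR} = 29.7 kN and R_R = 68 − 29.7 = 38.3 kN.
R_Q = 125.1 + 29.7 = 154.8 kN.

R_Q = 154.8 kN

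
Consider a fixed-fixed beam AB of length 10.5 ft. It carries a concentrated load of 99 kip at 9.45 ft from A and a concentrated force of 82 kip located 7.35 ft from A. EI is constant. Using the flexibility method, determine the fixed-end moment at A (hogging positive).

M_A = 63.6 kip·ft

Take the two fixed-end moments M_A, M_B as redundants; the released structure is the simple span AB.
End rotations of the released simple span under the applied load (×1/EI):
  at A: point load 99 at a = 9.45: Pab(L + b)/(6LEI) = 180.1/EI
  at B: point load 99 at a = 9.45: Pab(L + a)/(6LEI) = 311.1/EI
  at A: point load 82 at a = 7.35: Pab(L + b)/(6LEI) = 411.3/EI
  at B: point load 82 at a = 7.35: Pab(L + a)/(6LEI) = 537.9/EI
  θ_A0 = 591.4/EI,  θ_B0 = 849/EI
Flexibility coefficients: a unit moment at one end gives L/(3EI) there and L/(6EI) at the far end, so f₁₁ = f₂₂ = 3.5/EI and f₁₂ = f₂₁ = 1.75/EI.
Compatibility — zero rotation at each built-in end:
  3.5 M_A + 1.75 M_B = 591.4
  1.75 M_A + 3.5 M_B = 849
Solving the pair gives M_A = 63.6 kip·ft and M_B = 210.8 kip·ft (hogging).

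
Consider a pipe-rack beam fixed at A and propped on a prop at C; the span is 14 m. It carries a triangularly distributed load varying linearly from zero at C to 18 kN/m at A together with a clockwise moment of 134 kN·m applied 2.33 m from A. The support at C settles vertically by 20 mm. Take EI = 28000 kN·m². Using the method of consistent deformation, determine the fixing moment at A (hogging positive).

M_A = 316.4 kN·m

Release the roller at C. Primary structure: cantilever fixed at A.
Downward deflection at the released point C due to the loads:
  triangular load, peak 18 at the fixed end: w₀L⁴/(30EI) = 23050/EI
  clockwise couple 134 at a = 2.33: M₀a(2L − a)/(2EI) = 4007/EI
  δ_0 = 27057/EI
Tip deflection under a unit load at C: L³/(3EI) = 914.7/EI.
With EI = 28000 kN·m²: δ_0 = 0.96632 m and δ_{CC} = 0.032667 m/kN.
Compatibility — the beam at C must follow the support down by 0.02 m: δ_0 − R_C·δ_{CC} = 0.02, so R_C = (0.96632 − 0.02)/0.032667 = 28.97 kN.
Moment equilibrium about A: M_A = Σ(load moments about A) − R_C·L = 722 − 28.97×14 = 316.4 kN·m.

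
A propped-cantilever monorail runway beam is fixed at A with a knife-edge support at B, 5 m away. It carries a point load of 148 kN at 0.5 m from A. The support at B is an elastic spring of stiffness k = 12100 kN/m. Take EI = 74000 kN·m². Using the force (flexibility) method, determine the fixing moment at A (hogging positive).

Remove the prop at B; the released (primary) structure is a cantilever built in at A.
Downward deflection at the released point B due to the loads:
  point load 148 at a = 0.5: Pa²(3L − a)/(6EI) = 89.42/EI
Flexibility coefficient — unit upward force at B: δ_{BB} = L³/(3EI) = 41.67/EI.
With EI = 74000 kN·m²: δ_0 = 0.001208 m and δ_{BB} = 0.000563 m/kN.
Compatibility — the spring shortens by R_B/k under the reaction it provides: δ_0 − R_B·δ_{BB} = R_B/k. With 1/k = 0.000083 m/kN, R_B = δ_0 / (δ_{BB} + 1/k) = 0.001208 / (0.000563 + 0.000083) = 1.871 kN.
Moment equilibrium about A: M_A = Σ(load moments about A) − R_B·L = 74 − 1.871×5 = 64.64 kN·m.

M_A = 64.64 kN·m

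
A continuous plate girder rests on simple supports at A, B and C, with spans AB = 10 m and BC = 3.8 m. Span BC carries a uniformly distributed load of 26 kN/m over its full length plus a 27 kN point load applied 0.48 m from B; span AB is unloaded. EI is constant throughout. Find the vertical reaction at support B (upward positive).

Take M_B as the redundant. Released structure: two simple spans AB and BC with a hinge at B.
End slopes at the hinge B, treating each span as simply supported:
  span BC: UDL 26: wL³/(24EI) = 59.44/EI
  span BC: point load 27 at a = 0.48: Pab(L + b)/(6LEI) = 13.44/EI
  relative rotation θ_0 = (0 + 72.88)/EI = 72.88/EI
A unit hogging moment at B produces rotation L₁/(3EI) + L₂/(3EI) = 4.6/EI.
Compatibility: M_B·(L₁+L₂)/(3EI) = θ_0, giving M_B = 15.84 kN·m (hogging).
Span AB, ΣM about A with M_B applied at B: R_B^{AB}·10 = 0 + 15.84, so R_B^{AB} = 1.584 kN and R_A = 0 − 1.584 = -1.584 kN.
Span BC, ΣM about C: R_B^{BC}·3.8 = 277.4 + 15.84, so R_B^{BC} = 77.16 kN and R_C = 125.8 − 77.16 = 48.64 kN.
R_B = 1.584 + 77.16 = 78.74 kN.

R_B = 78.74 kN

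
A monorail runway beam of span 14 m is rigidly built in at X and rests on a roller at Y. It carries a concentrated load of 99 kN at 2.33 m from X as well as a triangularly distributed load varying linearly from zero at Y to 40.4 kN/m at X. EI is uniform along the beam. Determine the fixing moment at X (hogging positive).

Take the reaction at Y as the redundant and release it; the primary structure is a cantilever fixed at X.
Free-end deflection of the primary structure under the applied loading (downward +):
  point load 99 at a = 2.33: Pa²(3L − a)/(6EI) = 3554/EI
  triangular load, peak 40.4 at the fixed end: w₀L⁴/(30EI) = 51734/EI
  δ_0 = 55287/EI
Flexibility coefficient — unit upward force at Y: δ_{YY} = L³/(3EI) = 914.7/EI.
Compatibility at Y: δ_0 − R_Y·δ_{YY} = 0, so R_Y = 55287/914.7 = 60.45 kN.
Moment equilibrium about X: M_X = Σ(load moments about X) − R_Y·L = 1550 − 60.45×14 = 704.2 kN·m.

M_X = 704.2 kN·m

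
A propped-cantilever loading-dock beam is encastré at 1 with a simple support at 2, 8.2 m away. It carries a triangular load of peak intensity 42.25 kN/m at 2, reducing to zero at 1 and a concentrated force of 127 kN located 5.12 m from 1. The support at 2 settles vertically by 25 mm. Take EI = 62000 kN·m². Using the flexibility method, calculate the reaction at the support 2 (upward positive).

R_2 = 145.7 kN

Choose R_2 as the redundant. The primary structure is the cantilever fixed at 1.
Free-end deflection of the primary structure under the applied loading (downward +):
  triangular load, peak 42.25 at the free end: 11w₀L⁴/(120EI) = 17510/EI
  point load 127 at a = 5.12: Pa²(3L − a)/(6EI) = 10809/EI
  δ_0 = 28319/EI
Tip deflection under a unit load at 2: L³/(3EI) = 183.8/EI.
With EI = 62000 kN·m²: δ_0 = 0.45676 m and δ_{22} = 0.002964 m/kN.
Compatibility — the beam at 2 must follow the support down by 0.025 m: δ_0 − R_2·δ_{22} = 0.025, so R_2 = (0.45676 − 0.025)/0.002964 = 145.7 kN.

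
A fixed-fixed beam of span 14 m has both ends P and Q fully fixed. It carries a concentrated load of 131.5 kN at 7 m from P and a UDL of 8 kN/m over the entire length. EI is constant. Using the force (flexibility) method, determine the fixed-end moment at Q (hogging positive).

M_Q = 360.8 kN·m

Release both end moments; the primary structure is a simply-supported span PQ with redundants M_P and M_Q.
Simple-span end rotations at P and Q under the given loads:
  at P: point load 131.5 at a = 7: Pab(L + b)/(6LEI) = 1611/EI
  at Q: point load 131.5 at a = 7: Pab(L + a)/(6LEI) = 1611/EI
  at P: UDL 8: wL³/(24EI) = 914.7/EI
  at Q: UDL 8: wL³/(24EI) = 914.7/EI
  θ_P0 = 2526/EI,  θ_Q0 = 2526/EI
Flexibility coefficients: a unit moment at one end gives L/(3EI) there and L/(6EI) at the far end, so f₁₁ = f₂₂ = 4.667/EI and f₁₂ = f₂₁ = 2.333/EI.
Compatibility — zero rotation at each built-in end:
  4.667 M_P + 2.333 M_Q = 2526
  2.333 M_P + 4.667 M_Q = 2526
Solving the pair gives M_P = 360.8 kN·m and M_Q = 360.8 kN·m (hogging).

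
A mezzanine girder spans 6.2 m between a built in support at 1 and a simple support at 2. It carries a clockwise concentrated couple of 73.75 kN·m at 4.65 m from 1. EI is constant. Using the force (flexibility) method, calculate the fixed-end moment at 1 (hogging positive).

Choose R_2 as the redundant. The primary structure is the cantilever fixed at 1.
Downward deflection at the released point 2 due to the loads:
  clockwise couple 73.75 at a = 4.65: M₀a(2L − a)/(2EI) = 1329/EI
Flexibility coefficient — unit upward force at 2: δ_{22} = L³/(3EI) = 79.44/EI.
The prop prevents deflection at 2: R_2 = δ_0/δ_{22} = 1329/79.44 = 16.73 kN.
Moment equilibrium about 1: M_1 = Σ(load moments about 1) − R_2·L = 73.75 − 16.73×6.2 = -29.96 kN·m.

M_1 = -29.96 kN·m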